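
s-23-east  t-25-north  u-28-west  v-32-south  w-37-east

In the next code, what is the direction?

For the direction, repeats east → north → west → south: east, north, west, south, east → north.

north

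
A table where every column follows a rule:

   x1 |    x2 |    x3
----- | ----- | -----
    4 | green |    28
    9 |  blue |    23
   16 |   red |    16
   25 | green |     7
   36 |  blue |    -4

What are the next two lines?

49  red  -17; 64  green  -32

Column x1: perfect squares: 2², 3², 4², …; 4, 9, 16, 25, 36 → 49 → 64.
Column x2 — repeats green → blue → red: green, blue, red, green, blue → red → green.
Column x3: 28, 23, 16, 7, -4 → -17 → -32 (together with the column x1 always sums to 32).
So the next two lines are 49  red  -17 and 64  green  -32.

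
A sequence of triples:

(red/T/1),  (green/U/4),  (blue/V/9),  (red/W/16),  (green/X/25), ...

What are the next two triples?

Colour: repeats red → green → blue; red, green, blue, red, green → blue → red.
Letter goes T, U, V, W, X → Y → Z (letters move forward 1 place in the alphabet).
Third coordinate: perfect squares: 1², 2², 3², …; 1, 4, 9, 16, 25 → 36 → 49.
So the next two triples are (blue/Y/36) and (red/Z/49).

(blue/Y/36), (red/Z/49)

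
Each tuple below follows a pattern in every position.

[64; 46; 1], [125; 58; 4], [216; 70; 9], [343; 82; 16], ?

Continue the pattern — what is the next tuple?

[512; 94; 25]

For the first slot, perfect cubes: 4³, 5³, 6³, …: 64, 125, 216, 343 → 512.
Second slot: +12 each step, so 46, 58, 70, 82 → 94.
Third slot: perfect squares: 1², 2², 3², …, so 1, 4, 9, 16 → 25.
Combining the parts gives [512; 94; 25].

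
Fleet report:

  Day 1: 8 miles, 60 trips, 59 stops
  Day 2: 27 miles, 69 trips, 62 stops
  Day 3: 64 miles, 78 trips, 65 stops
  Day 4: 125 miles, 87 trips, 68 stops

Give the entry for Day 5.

216 miles, 96 trips, 71 stops

Miles goes 8, 27, 64, 125 → 216 (perfect cubes: 2³, 3³, 4³, …).
Trips goes 60, 69, 78, 87 → 96 (+9 each step).
Stops: 59, 62, 65, 68 → 71 (+3 each step).
Combining the parts gives 216 miles, 96 trips, 71 stops.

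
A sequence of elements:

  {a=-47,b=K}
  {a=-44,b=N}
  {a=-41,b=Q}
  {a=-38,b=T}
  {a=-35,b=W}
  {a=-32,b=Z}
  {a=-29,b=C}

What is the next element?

A: +3 each step; -47, -44, -41, -38, -35, -32, -29 → -26.
B: letters move forward 3 places in the alphabet, wrapping Z→A; K, N, Q, T, W, Z, C → F.
So the next element is {a=-26,b=F}.

{a=-26,b=F}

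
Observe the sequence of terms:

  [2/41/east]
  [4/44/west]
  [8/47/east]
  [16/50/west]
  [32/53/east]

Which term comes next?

First slot: ×2 each step; 2, 4, 8, 16, 32 → 64.
Second slot goes 41, 44, 47, 50, 53 → 56 (+3 each step).
Direction: alternates east ↔ west; east, west, east, west, east → west.
Combining the parts gives [64/56/west].

[64/56/west]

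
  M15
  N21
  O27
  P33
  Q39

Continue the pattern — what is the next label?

For the letter, letters move forward 1 place in the alphabet: M, N, O, P, Q → R.
Second component: +6 each step, so 15, 21, 27, 33, 39 → 45.
Combining the parts gives R45.

R45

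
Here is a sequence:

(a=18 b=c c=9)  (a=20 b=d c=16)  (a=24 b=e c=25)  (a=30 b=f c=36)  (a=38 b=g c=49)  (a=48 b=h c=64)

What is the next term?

A goes 18, 20, 24, 30, 38, 48 → 60 (differences are 2, 4, 6, … (increasing by 2 each time)).
B: letters move forward 1 place in the alphabet; c, d, e, f, g, h → i.
C goes 9, 16, 25, 36, 49, 64 → 81 (perfect squares: 3², 4², 5², …).
Putting it together: (a=60 b=i c=81).

(a=60 b=i c=81)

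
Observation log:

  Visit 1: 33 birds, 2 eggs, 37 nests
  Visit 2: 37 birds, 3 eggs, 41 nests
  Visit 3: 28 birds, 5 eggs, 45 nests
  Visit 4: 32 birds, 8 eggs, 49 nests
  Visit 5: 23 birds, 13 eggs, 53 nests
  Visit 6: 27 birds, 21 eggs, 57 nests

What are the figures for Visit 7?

Birds goes 33, 37, 28, 32, 23, 27 → 18 (alternating steps +4, −9, +4, −9, …).
For the eggs, each term is the sum of the two before it: 2, 3, 5, 8, 13, 21 → 34.
Nests: 37, 41, 45, 49, 53, 57 → 61 (+4 each step).
So the next row is 18 birds, 34 eggs, 61 nests.

18 birds, 34 eggs, 61 nests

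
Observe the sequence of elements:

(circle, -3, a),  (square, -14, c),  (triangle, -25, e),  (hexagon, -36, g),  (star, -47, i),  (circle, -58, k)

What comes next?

(square, -69, m)

For the shape, repeats circle → square → triangle → hexagon → star: circle, square, triangle, hexagon, star, circle → square.
Second entry — −11 each step: -3, -14, -25, -36, -47, -58 → -69.
Letter: a, c, e, g, i, k → m (letters move forward 2 places in the alphabet).
Combining the parts gives (square, -69, m).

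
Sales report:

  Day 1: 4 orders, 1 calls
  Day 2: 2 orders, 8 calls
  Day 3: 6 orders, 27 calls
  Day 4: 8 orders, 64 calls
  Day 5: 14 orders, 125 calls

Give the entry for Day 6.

22 orders, 216 calls

Orders: each term is the sum of the two before it, so 4, 2, 6, 8, 14 → 22.
Calls: perfect cubes: 1³, 2³, 3³, …; 1, 8, 27, 64, 125 → 216.
So the next record is 22 orders, 216 calls.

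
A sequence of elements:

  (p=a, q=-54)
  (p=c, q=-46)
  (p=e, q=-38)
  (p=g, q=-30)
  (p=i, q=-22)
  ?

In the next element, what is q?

Q: -54, -46, -38, -30, -22 → -14 (+8 each step).

-14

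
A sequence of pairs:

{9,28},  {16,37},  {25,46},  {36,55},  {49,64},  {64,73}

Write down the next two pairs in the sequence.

{81,82}, {100,91}

First value goes 9, 16, 25, 36, 49, 64 → 81 → 100 (perfect squares: 3², 4², 5², …).
For the second value, +9 each step: 28, 37, 46, 55, 64, 73 → 82 → 91.
Putting the parts together: {81,82} and then {100,91}.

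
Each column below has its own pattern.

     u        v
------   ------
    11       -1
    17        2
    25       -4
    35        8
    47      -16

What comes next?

61  32

Column u: differences are 6, 8, 10, … (increasing by 2 each time); 11, 17, 25, 35, 47 → 61.
Column v: ×(-2) each step, so -1, 2, -4, 8, -16 → 32.
Putting it together: 61  32.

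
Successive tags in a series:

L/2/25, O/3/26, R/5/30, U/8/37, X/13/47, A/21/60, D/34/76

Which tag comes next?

Letter: letters move forward 3 places in the alphabet, wrapping Z→A; L, O, R, U, X, A, D → G.
Second component: 2, 3, 5, 8, 13, 21, 34 → 55 (each term is the sum of the two before it).
Third component: differences are 1, 4, 7, … (increasing by 3 each time), so 25, 26, 30, 37, 47, 60, 76 → 95.
Putting it together: G/55/95.

G/55/95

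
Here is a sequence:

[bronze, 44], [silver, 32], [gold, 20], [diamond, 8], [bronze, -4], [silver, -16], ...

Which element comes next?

[gold, -28]

Rank: bronze, silver, gold, diamond, bronze, silver → gold (repeats bronze → silver → gold → diamond).
Second coordinate goes 44, 32, 20, 8, -4, -16 → -28 (−12 each step).
Combining the parts gives [gold, -28].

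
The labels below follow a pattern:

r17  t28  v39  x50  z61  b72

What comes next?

Letter: letters move forward 2 places in the alphabet, wrapping Z→A, so r, t, v, x, z, b → d.
Second component: +11 each step, so 17, 28, 39, 50, 61, 72 → 83.
So the next label is d83.

d83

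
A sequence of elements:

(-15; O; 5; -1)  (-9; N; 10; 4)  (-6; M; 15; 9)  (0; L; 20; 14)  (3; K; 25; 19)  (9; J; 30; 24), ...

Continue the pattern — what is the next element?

(12; I; 35; 29)

First part: alternating steps +6, +3, +6, +3, …, so -15, -9, -6, 0, 3, 9 → 12.
Letter: O, N, M, L, K, J → I (letters move back 1 place in the alphabet).
Third part: +5 each step, so 5, 10, 15, 20, 25, 30 → 35.
Fourth part goes -1, 4, 9, 14, 19, 24 → 29 (always 6 less than the third part).
Combining the parts gives (12; I; 35; 29).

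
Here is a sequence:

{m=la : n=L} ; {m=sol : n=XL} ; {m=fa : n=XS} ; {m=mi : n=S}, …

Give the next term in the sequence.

{m=re : n=M}

M: runs backward through the solfège scale do→ti, so la, sol, fa, mi → re.
N goes L, XL, XS, S → M (runs through clothing sizes XS→XL).
Putting it together: {m=re : n=M}.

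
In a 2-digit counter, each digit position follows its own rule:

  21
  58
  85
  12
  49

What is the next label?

76

First digit: +3 each step, mod 10, so 2, 5, 8, 1, 4 → 7.
Second digit: −3 each step, mod 10, so 1, 8, 5, 2, 9 → 6.
Combining the parts gives 76.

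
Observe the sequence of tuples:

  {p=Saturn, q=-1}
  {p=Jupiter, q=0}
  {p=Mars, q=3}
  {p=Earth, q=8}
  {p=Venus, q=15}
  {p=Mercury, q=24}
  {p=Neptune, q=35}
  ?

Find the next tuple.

{p=Uranus, q=48}

For the p, runs backward through the planets Mercury→Neptune: Saturn, Jupiter, Mars, Earth, Venus, Mercury, Neptune → Uranus.
Q: differences are 1, 3, 5, … (increasing by 2 each time); -1, 0, 3, 8, 15, 24, 35 → 48.
Putting it together: {p=Uranus, q=48}.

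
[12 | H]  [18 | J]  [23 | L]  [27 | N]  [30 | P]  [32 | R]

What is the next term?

First coordinate: differences are 6, 5, 4, … (decreasing by 1 each time); 12, 18, 23, 27, 30, 32 → 33.
Letter: letters move forward 2 places in the alphabet; H, J, L, N, P, R → T.
Putting it together: [33 | T].

[33 | T]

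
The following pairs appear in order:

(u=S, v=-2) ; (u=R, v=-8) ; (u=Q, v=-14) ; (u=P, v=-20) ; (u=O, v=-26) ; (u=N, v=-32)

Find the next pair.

(u=M, v=-38)

U goes S, R, Q, P, O, N → M (letters move back 1 place in the alphabet).
V: -2, -8, -14, -20, -26, -32 → -38 (−6 each step).
Putting it together: (u=M, v=-38).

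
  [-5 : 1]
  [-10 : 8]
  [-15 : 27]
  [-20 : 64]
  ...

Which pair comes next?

First component: −5 each step; -5, -10, -15, -20 → -25.
Second component goes 1, 8, 27, 64 → 125 (perfect cubes: 1³, 2³, 3³, …).
Combining the parts gives [-25 : 125].

[-25 : 125]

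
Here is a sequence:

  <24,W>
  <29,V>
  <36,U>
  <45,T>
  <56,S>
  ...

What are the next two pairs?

For the first component, differences are 5, 7, 9, … (increasing by 2 each time): 24, 29, 36, 45, 56 → 69 → 84.
For the letter, letters move back 1 place in the alphabet: W, V, U, T, S → R → Q.
Putting the parts together: <69,R> and then <84,Q>.

<69,R>, <84,Q>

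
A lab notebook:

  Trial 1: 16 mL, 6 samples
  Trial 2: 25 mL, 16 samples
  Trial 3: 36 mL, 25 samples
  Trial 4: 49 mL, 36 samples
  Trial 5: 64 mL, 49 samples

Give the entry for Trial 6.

81 mL, 64 samples

ML — perfect squares: 4², 5², 6², …: 16, 25, 36, 49, 64 → 81.
Samples goes 6, 16, 25, 36, 49 → 64 (always the previous value of the mL).
Putting it together: 81 mL, 64 samples.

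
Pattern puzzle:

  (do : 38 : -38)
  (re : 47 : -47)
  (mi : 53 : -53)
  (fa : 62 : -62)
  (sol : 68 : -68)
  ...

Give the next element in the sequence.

(la : 77 : -77)

Note — runs through the solfège scale do→ti: do, re, mi, fa, sol → la.
Second part: alternating steps +9, +6, +9, +6, …; 38, 47, 53, 62, 68 → 77.
Third part: always the negative of the second part, so -38, -47, -53, -62, -68 → -77.
So the next element is (la : 77 : -77).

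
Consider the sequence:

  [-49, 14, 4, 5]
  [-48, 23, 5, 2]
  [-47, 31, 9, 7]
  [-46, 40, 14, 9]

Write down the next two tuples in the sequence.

First slot: -49, -48, -47, -46 → -45 → -44 (+1 each step).
Second slot: alternating steps +9, +8, +9, +8, …, so 14, 23, 31, 40 → 48 → 57.
Third slot — each term is the sum of the two before it: 4, 5, 9, 14 → 23 → 37.
Fourth slot: each term is the sum of the two before it; 5, 2, 7, 9 → 16 → 25.
So the next two tuples are [-45, 48, 23, 16] and [-44, 57, 37, 25].

[-45, 48, 23, 16], [-44, 57, 37, 25]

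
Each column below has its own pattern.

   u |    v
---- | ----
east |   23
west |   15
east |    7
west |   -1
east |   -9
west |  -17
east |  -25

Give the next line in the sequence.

west  -33

Column u: alternates east ↔ west; east, west, east, west, east, west, east → west.
Column v goes 23, 15, 7, -1, -9, -17, -25 → -33 (−8 each step).
Combining the parts gives west  -33.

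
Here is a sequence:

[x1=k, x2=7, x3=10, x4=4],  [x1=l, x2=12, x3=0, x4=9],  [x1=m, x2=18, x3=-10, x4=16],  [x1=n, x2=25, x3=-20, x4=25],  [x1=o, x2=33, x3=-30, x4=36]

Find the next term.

[x1=p, x2=42, x3=-40, x4=49]

X1: letters move forward 1 place in the alphabet, so k, l, m, n, o → p.
For the x2, differences are 5, 6, 7, … (increasing by 1 each time): 7, 12, 18, 25, 33 → 42.
X3: 10, 0, -10, -20, -30 → -40 (−10 each step).
For the x4, perfect squares: 2², 3², 4², …: 4, 9, 16, 25, 36 → 49.
So the next term is [x1=p, x2=42, x3=-40, x4=49].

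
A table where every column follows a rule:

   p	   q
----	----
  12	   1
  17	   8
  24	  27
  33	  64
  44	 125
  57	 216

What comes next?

72  343

Column p — differences are 5, 7, 9, … (increasing by 2 each time): 12, 17, 24, 33, 44, 57 → 72.
Column q goes 1, 8, 27, 64, 125, 216 → 343 (perfect cubes: 1³, 2³, 3³, …).
So the next line is 72  343.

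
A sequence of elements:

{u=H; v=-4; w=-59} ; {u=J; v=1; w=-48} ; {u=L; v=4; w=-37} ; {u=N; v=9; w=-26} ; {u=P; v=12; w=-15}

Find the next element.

U goes H, J, L, N, P → R (letters move forward 2 places in the alphabet).
V: -4, 1, 4, 9, 12 → 17 (alternating steps +5, +3, +5, +3, …).
W goes -59, -48, -37, -26, -15 → -4 (+11 each step).
Combining the parts gives {u=R; v=17; w=-4}.

{u=R; v=17; w=-4}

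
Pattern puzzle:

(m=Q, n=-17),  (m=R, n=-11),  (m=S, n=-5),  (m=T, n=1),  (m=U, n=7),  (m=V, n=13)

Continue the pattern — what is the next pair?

(m=W, n=19)

M: letters move forward 1 place in the alphabet, so Q, R, S, T, U, V → W.
N: +6 each step; -17, -11, -5, 1, 7, 13 → 19.
Putting it together: (m=W, n=19).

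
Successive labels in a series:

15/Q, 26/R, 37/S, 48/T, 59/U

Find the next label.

70/V

First component: 15, 26, 37, 48, 59 → 70 (+11 each step).
Letter: letters move forward 1 place in the alphabet; Q, R, S, T, U → V.
Putting it together: 70/V.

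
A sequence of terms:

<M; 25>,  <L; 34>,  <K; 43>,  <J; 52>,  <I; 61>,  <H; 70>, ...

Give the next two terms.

<G; 79>, <F; 88>

Letter goes M, L, K, J, I, H → G → F (letters move back 1 place in the alphabet).
For the second value, +9 each step: 25, 34, 43, 52, 61, 70 → 79 → 88.
So the next two terms are <G; 79> and <F; 88>.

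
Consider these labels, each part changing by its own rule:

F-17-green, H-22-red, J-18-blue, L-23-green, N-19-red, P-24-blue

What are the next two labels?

R-20-green then T-25-red

For the letter, letters move forward 2 places in the alphabet: F, H, J, L, N, P → R → T.
Second component — alternating steps +5, −4, +5, −4, …: 17, 22, 18, 23, 19, 24 → 20 → 25.
Colour: repeats green → red → blue, so green, red, blue, green, red, blue → green → red.
Putting the parts together: R-20-green and then T-25-red.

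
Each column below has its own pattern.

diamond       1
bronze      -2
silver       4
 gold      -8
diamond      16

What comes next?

bronze  -32

Rank: repeats diamond → bronze → silver → gold; diamond, bronze, silver, gold, diamond → bronze.
For the second component, ×(-2) each step: 1, -2, 4, -8, 16 → -32.
Combining the parts gives bronze  -32.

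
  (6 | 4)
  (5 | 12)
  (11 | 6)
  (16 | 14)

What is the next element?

First entry — each term is the sum of the two before it: 6, 5, 11, 16 → 27.
For the second entry, alternating steps +8, −6, +8, −6, …: 4, 12, 6, 14 → 8.
So the next element is (27 | 8).

(27 | 8)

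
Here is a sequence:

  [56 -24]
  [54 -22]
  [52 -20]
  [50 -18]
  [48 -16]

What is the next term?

[46 -14]

First slot — −2 each step: 56, 54, 52, 50, 48 → 46.
Second slot goes -24, -22, -20, -18, -16 → -14 (+2 each step).
Combining the parts gives [46 -14].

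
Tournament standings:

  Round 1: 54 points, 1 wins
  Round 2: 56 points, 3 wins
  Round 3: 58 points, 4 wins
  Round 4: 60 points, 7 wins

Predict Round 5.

Points: 54, 56, 58, 60 → 62 (+2 each step).
Wins goes 1, 3, 4, 7 → 11 (each term is the sum of the two before it).
So the next record is 62 points, 11 wins.

62 points, 11 wins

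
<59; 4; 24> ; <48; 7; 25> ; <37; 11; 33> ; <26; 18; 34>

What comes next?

First value: −11 each step, so 59, 48, 37, 26 → 15.
Second value goes 4, 7, 11, 18 → 29 (each term is the sum of the two before it).
For the third value, alternating steps +1, +8, +1, +8, …: 24, 25, 33, 34 → 42.
So the next triple is <15; 29; 42>.

<15; 29; 42>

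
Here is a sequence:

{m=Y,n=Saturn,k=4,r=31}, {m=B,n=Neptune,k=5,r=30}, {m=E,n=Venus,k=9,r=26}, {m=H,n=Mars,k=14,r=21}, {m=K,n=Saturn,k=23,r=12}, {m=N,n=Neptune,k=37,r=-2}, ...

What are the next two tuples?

M: letters move forward 3 places in the alphabet, wrapping Z→A, so Y, B, E, H, K, N → Q → T.
N: Saturn, Neptune, Venus, Mars, Saturn, Neptune → Venus → Mars (repeats Saturn → Neptune → Venus → Mars).
K — each term is the sum of the two before it: 4, 5, 9, 14, 23, 37 → 60 → 97.
R: together with the k always sums to 35; 31, 30, 26, 21, 12, -2 → -25 → -62.
Putting the parts together: {m=Q,n=Venus,k=60,r=-25} and then {m=T,n=Mars,k=97,r=-62}.

{m=Q,n=Venus,k=60,r=-25}, {m=T,n=Mars,k=97,r=-62}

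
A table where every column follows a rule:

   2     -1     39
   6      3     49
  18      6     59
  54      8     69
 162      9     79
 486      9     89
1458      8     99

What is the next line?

4374  6  109

For the first component, ×3 each step: 2, 6, 18, 54, 162, 486, 1458 → 4374.
Second component: -1, 3, 6, 8, 9, 9, 8 → 6 (differences are 4, 3, 2, … (decreasing by 1 each time)).
For the third component, +10 each step: 39, 49, 59, 69, 79, 89, 99 → 109.
Putting it together: 4374  6  109.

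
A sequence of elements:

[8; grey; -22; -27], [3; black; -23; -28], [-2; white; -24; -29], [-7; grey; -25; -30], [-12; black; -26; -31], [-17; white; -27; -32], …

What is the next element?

[-22; grey; -28; -33]

First component: 8, 3, -2, -7, -12, -17 → -22 (−5 each step).
For the shade, repeats grey → black → white: grey, black, white, grey, black, white → grey.
Third component: −1 each step; -22, -23, -24, -25, -26, -27 → -28.
Fourth component: always 5 less than the third component; -27, -28, -29, -30, -31, -32 → -33.
Combining the parts gives [-22; grey; -28; -33].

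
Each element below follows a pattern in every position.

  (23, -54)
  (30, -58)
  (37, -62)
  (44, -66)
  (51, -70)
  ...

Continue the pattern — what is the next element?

For the first value, +7 each step: 23, 30, 37, 44, 51 → 58.
For the second value, −4 each step: -54, -58, -62, -66, -70 → -74.
Putting it together: (58, -74).

(58, -74)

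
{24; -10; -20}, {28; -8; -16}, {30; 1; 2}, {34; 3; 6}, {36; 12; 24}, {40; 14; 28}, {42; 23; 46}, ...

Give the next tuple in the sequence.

First coordinate: 24, 28, 30, 34, 36, 40, 42 → 46 (alternating steps +4, +2, +4, +2, …).
Second coordinate goes -10, -8, 1, 3, 12, 14, 23 → 25 (alternating steps +2, +9, +2, +9, …).
Third coordinate: -20, -16, 2, 6, 24, 28, 46 → 50 (always 2 × the second coordinate).
Combining the parts gives {46; 25; 50}.

{46; 25; 50}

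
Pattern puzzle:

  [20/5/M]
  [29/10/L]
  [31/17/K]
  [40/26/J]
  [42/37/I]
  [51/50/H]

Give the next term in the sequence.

[53/65/G]

For the first component, alternating steps +9, +2, +9, +2, …: 20, 29, 31, 40, 42, 51 → 53.
Second component: differences are 5, 7, 9, … (increasing by 2 each time); 5, 10, 17, 26, 37, 50 → 65.
Letter — letters move back 1 place in the alphabet: M, L, K, J, I, H → G.
So the next term is [53/65/G].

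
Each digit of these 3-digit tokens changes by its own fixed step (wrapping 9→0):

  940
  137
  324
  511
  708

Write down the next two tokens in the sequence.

995, 182

For the first digit, +2 each step, mod 10: 9, 1, 3, 5, 7 → 9 → 1.
Second digit: −1 each step, mod 10, so 4, 3, 2, 1, 0 → 9 → 8.
Third digit: −3 each step, mod 10, so 0, 7, 4, 1, 8 → 5 → 2.
Putting the parts together: 995 and then 182.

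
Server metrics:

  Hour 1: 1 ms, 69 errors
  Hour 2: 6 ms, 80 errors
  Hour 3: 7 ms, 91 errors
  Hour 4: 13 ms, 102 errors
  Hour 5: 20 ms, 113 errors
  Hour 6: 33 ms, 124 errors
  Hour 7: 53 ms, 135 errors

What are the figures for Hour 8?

Ms: 1, 6, 7, 13, 20, 33, 53 → 86 (each term is the sum of the two before it).
Errors goes 69, 80, 91, 102, 113, 124, 135 → 146 (+11 each step).
Putting it together: 86 ms, 146 errors.

86 ms, 146 errors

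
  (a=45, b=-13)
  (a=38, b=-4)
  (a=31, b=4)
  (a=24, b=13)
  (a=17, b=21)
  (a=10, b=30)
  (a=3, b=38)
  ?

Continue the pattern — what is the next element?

(a=-4, b=47)

A — −7 each step: 45, 38, 31, 24, 17, 10, 3 → -4.
B: alternating steps +9, +8, +9, +8, …; -13, -4, 4, 13, 21, 30, 38 → 47.
Combining the parts gives (a=-4, b=47).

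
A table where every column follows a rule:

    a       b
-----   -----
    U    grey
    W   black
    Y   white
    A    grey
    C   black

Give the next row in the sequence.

E  white

For the column a, letters move forward 2 places in the alphabet, wrapping Z→A: U, W, Y, A, C → E.
Column b: repeats grey → black → white, so grey, black, white, grey, black → white.
So the next row is E  white.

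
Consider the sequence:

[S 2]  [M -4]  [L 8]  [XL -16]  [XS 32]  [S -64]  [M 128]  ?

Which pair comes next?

Size: repeats S → M → L → XL → XS; S, M, L, XL, XS, S, M → L.
Second part — ×(-2) each step: 2, -4, 8, -16, 32, -64, 128 → -256.
Combining the parts gives [L -256].

[L -256]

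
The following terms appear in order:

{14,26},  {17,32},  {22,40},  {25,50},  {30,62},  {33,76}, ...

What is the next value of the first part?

First part: alternating steps +3, +5, +3, +5, …, so 14, 17, 22, 25, 30, 33 → 38.

38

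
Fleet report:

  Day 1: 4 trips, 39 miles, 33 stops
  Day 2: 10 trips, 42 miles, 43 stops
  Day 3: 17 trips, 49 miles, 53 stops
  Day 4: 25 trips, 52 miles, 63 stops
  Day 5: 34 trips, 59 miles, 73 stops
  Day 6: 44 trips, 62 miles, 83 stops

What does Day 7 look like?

55 trips, 69 miles, 93 stops

Trips: differences are 6, 7, 8, … (increasing by 1 each time), so 4, 10, 17, 25, 34, 44 → 55.
Miles — alternating steps +3, +7, +3, +7, …: 39, 42, 49, 52, 59, 62 → 69.
Stops: +10 each step, so 33, 43, 53, 63, 73, 83 → 93.
Combining the parts gives 55 trips, 69 miles, 93 stops.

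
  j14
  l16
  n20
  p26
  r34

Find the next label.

Letter: letters move forward 2 places in the alphabet, so j, l, n, p, r → t.
Second component: differences are 2, 4, 6, … (increasing by 2 each time), so 14, 16, 20, 26, 34 → 44.
So the next label is t44.

t44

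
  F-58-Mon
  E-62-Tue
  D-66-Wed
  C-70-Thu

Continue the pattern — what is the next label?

For the letter, letters move back 1 place in the alphabet: F, E, D, C → B.
Second component goes 58, 62, 66, 70 → 74 (+4 each step).
Day: Mon, Tue, Wed, Thu → Fri (runs through the weekdays Mon→Sun).
Combining the parts gives B-74-Fri.

B-74-Fri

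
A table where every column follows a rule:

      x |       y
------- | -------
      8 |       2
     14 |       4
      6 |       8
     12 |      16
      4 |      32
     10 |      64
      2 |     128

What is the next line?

8  256

Column x: alternating steps +6, −8, +6, −8, …; 8, 14, 6, 12, 4, 10, 2 → 8.
Column y goes 2, 4, 8, 16, 32, 64, 128 → 256 (×2 each step).
So the next line is 8  256.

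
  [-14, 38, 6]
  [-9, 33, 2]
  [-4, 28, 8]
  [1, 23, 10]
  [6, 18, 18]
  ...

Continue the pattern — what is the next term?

First coordinate: +5 each step; -14, -9, -4, 1, 6 → 11.
Second coordinate: −5 each step, so 38, 33, 28, 23, 18 → 13.
For the third coordinate, each term is the sum of the two before it: 6, 2, 8, 10, 18 → 28.
Combining the parts gives [11, 13, 28].

[11, 13, 28]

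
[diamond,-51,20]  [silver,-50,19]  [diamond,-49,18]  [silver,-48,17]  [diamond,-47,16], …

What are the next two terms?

Rank goes diamond, silver, diamond, silver, diamond → silver → diamond (alternates diamond ↔ silver).
Second entry — +1 each step: -51, -50, -49, -48, -47 → -46 → -45.
Third entry goes 20, 19, 18, 17, 16 → 15 → 14 (together with the second entry always sums to -31).
So the next two terms are [silver,-46,15] and [diamond,-45,14].

[silver,-46,15], [diamond,-45,14]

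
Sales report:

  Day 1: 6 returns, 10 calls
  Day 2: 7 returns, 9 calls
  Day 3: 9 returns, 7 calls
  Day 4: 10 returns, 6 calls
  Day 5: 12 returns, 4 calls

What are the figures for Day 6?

Returns: alternating steps +1, +2, +1, +2, …; 6, 7, 9, 10, 12 → 13.
Calls: 10, 9, 7, 6, 4 → 3 (together with the returns always sums to 16).
Putting it together: 13 returns, 3 calls.

13 returns, 3 calls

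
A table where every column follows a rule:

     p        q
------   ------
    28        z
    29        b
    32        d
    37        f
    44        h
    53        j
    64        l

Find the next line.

Column p — differences are 1, 3, 5, … (increasing by 2 each time): 28, 29, 32, 37, 44, 53, 64 → 77.
Column q — letters move forward 2 places in the alphabet, wrapping Z→A: z, b, d, f, h, j, l → n.
So the next line is 77  n.

77  n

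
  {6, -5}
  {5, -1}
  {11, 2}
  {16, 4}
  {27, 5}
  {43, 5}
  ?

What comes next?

{70, 4}

First value goes 6, 5, 11, 16, 27, 43 → 70 (each term is the sum of the two before it).
Second value: differences are 4, 3, 2, … (decreasing by 1 each time); -5, -1, 2, 4, 5, 5 → 4.
Putting it together: {70, 4}.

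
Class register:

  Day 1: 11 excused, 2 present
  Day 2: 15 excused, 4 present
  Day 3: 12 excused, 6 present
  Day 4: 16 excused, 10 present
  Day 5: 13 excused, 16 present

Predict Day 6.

17 excused, 26 present

Excused: 11, 15, 12, 16, 13 → 17 (alternating steps +4, −3, +4, −3, …).
Present: 2, 4, 6, 10, 16 → 26 (each term is the sum of the two before it).
Putting it together: 17 excused, 26 present.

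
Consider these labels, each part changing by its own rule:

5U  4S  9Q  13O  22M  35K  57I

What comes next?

92G

For the first component, each term is the sum of the two before it: 5, 4, 9, 13, 22, 35, 57 → 92.
Letter goes U, S, Q, O, M, K, I → G (letters move back 2 places in the alphabet).
So the next label is 92G.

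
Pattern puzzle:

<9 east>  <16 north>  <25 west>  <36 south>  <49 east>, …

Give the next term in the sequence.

<64 north>

First slot: perfect squares: 3², 4², 5², …; 9, 16, 25, 36, 49 → 64.
Direction: east, north, west, south, east → north (repeats east → north → west → south).
So the next term is <64 north>.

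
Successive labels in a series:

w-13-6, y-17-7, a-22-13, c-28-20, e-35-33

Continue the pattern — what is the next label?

g-43-53

Letter: letters move forward 2 places in the alphabet, wrapping Z→A; w, y, a, c, e → g.
Second component goes 13, 17, 22, 28, 35 → 43 (differences are 4, 5, 6, … (increasing by 1 each time)).
Third component: each term is the sum of the two before it; 6, 7, 13, 20, 33 → 53.
Putting it together: g-43-53.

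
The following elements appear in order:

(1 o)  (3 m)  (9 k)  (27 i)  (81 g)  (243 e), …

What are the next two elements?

(729 c), (2187 a)

First entry: ×3 each step; 1, 3, 9, 27, 81, 243 → 729 → 2187.
For the letter, letters move back 2 places in the alphabet: o, m, k, i, g, e → c → a.
Putting the parts together: (729 c) and then (2187 a).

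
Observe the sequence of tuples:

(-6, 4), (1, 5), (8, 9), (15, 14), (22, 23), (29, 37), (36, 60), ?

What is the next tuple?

(43, 97)

First value goes -6, 1, 8, 15, 22, 29, 36 → 43 (+7 each step).
For the second value, each term is the sum of the two before it: 4, 5, 9, 14, 23, 37, 60 → 97.
Combining the parts gives (43, 97).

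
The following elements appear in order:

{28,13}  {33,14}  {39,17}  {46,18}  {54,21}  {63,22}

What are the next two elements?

First part goes 28, 33, 39, 46, 54, 63 → 73 → 84 (differences are 5, 6, 7, … (increasing by 1 each time)).
Second part — alternating steps +1, +3, +1, +3, …: 13, 14, 17, 18, 21, 22 → 25 → 26.
So the next two elements are {73,25} and {84,26}.

{73,25}, {84,26}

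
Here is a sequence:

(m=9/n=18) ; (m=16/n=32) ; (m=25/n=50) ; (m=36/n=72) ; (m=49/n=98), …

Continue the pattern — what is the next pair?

M: 9, 16, 25, 36, 49 → 64 (perfect squares: 3², 4², 5², …).
N: always 2 × the m; 18, 32, 50, 72, 98 → 128.
Putting it together: (m=64/n=128).

(m=64/n=128)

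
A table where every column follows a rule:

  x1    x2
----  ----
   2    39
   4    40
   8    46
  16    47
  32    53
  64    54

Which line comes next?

128  60

Column x1 goes 2, 4, 8, 16, 32, 64 → 128 (×2 each step).
Column x2: alternating steps +1, +6, +1, +6, …; 39, 40, 46, 47, 53, 54 → 60.
Putting it together: 128  60.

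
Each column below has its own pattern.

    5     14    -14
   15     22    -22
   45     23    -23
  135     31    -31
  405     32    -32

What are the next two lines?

First component: ×3 each step, so 5, 15, 45, 135, 405 → 1215 → 3645.
Second component: alternating steps +8, +1, +8, +1, …, so 14, 22, 23, 31, 32 → 40 → 41.
For the third component, always the negative of the second component: -14, -22, -23, -31, -32 → -40 → -41.
So the next two lines are 1215  40  -40 and 3645  41  -41.

1215  40  -40; 3645  41  -41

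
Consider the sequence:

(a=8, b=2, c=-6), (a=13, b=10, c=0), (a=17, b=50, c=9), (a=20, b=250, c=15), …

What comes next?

(a=22, b=1250, c=24)

A goes 8, 13, 17, 20 → 22 (differences are 5, 4, 3, … (decreasing by 1 each time)).
B goes 2, 10, 50, 250 → 1250 (×5 each step).
For the c, alternating steps +6, +9, +6, +9, …: -6, 0, 9, 15 → 24.
So the next term is (a=22, b=1250, c=24).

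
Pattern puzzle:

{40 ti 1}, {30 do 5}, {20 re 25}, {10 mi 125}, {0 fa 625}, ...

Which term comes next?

{-10 sol 3125}

First component goes 40, 30, 20, 10, 0 → -10 (−10 each step).
Note: runs through the solfège scale do→ti, so ti, do, re, mi, fa → sol.
Third component: ×5 each step, so 1, 5, 25, 125, 625 → 3125.
Putting it together: {-10 sol 3125}.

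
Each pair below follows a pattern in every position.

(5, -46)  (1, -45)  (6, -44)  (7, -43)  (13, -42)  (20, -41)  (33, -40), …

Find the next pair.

For the first entry, each term is the sum of the two before it: 5, 1, 6, 7, 13, 20, 33 → 53.
Second entry goes -46, -45, -44, -43, -42, -41, -40 → -39 (+1 each step).
Putting it together: (53, -39).

(53, -39)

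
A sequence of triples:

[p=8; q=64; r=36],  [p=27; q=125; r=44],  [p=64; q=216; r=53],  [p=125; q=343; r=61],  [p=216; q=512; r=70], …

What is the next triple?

For the p, perfect cubes: 2³, 3³, 4³, …: 8, 27, 64, 125, 216 → 343.
Q: perfect cubes: 4³, 5³, 6³, …; 64, 125, 216, 343, 512 → 729.
R: alternating steps +8, +9, +8, +9, …; 36, 44, 53, 61, 70 → 78.
Putting it together: [p=343; q=729; r=78].

[p=343; q=729; r=78]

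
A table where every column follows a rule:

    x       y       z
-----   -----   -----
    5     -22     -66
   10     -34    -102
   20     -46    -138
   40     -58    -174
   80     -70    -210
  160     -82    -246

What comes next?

320  -94  -282

Column x goes 5, 10, 20, 40, 80, 160 → 320 (×2 each step).
Column y — −12 each step: -22, -34, -46, -58, -70, -82 → -94.
Column z: -66, -102, -138, -174, -210, -246 → -282 (always 3 × the column y).
Putting it together: 320  -94  -282.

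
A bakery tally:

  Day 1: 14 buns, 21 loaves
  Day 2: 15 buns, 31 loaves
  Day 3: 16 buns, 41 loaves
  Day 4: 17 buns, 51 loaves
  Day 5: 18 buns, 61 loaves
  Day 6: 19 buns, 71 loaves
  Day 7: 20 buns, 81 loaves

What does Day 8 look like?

For the buns, +1 each step: 14, 15, 16, 17, 18, 19, 20 → 21.
Loaves: +10 each step; 21, 31, 41, 51, 61, 71, 81 → 91.
Putting it together: 21 buns, 91 loaves.

21 buns, 91 loaves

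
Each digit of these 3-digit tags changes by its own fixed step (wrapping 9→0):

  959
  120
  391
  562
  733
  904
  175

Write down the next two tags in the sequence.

346, 517

For the first digit, +2 each step, mod 10: 9, 1, 3, 5, 7, 9, 1 → 3 → 5.
Second digit: −3 each step, mod 10, so 5, 2, 9, 6, 3, 0, 7 → 4 → 1.
Third digit: +1 each step, mod 10, so 9, 0, 1, 2, 3, 4, 5 → 6 → 7.
Putting the parts together: 346 and then 517.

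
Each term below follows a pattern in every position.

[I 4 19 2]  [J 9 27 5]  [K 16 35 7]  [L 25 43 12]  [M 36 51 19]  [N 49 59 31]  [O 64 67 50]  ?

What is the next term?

[P 81 75 81]

For the letter, letters move forward 1 place in the alphabet: I, J, K, L, M, N, O → P.
Second value goes 4, 9, 16, 25, 36, 49, 64 → 81 (perfect squares: 2², 3², 4², …).
Third value goes 19, 27, 35, 43, 51, 59, 67 → 75 (+8 each step).
Fourth value — each term is the sum of the two before it: 2, 5, 7, 12, 19, 31, 50 → 81.
So the next term is [P 81 75 81].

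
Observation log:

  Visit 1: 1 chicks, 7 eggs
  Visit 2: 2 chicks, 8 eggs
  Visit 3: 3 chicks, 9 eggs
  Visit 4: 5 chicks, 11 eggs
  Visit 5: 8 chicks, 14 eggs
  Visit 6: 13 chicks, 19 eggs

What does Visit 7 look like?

Chicks: each term is the sum of the two before it; 1, 2, 3, 5, 8, 13 → 21.
Eggs: 7, 8, 9, 11, 14, 19 → 27 (always 6 more than the chicks).
Putting it together: 21 chicks, 27 eggs.

21 chicks, 27 eggs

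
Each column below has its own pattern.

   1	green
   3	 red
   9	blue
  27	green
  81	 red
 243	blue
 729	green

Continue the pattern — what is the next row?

2187  red

First component goes 1, 3, 9, 27, 81, 243, 729 → 2187 (×3 each step).
Colour — repeats green → red → blue: green, red, blue, green, red, blue, green → red.
So the next row is 2187  red.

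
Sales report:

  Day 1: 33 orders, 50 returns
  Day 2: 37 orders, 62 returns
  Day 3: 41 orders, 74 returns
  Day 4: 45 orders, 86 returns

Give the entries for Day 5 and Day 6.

49 orders, 98 returns; 53 orders, 110 returns

Orders: +4 each step; 33, 37, 41, 45 → 49 → 53.
Returns: +12 each step, so 50, 62, 74, 86 → 98 → 110.
Putting the parts together: 49 orders, 98 returns and then 53 orders, 110 returns.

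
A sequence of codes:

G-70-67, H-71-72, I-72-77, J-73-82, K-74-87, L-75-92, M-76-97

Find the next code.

Letter: letters move forward 1 place in the alphabet; G, H, I, J, K, L, M → N.
For the second component, +1 each step: 70, 71, 72, 73, 74, 75, 76 → 77.
Third component: +5 each step, so 67, 72, 77, 82, 87, 92, 97 → 102.
Combining the parts gives N-77-102.

N-77-102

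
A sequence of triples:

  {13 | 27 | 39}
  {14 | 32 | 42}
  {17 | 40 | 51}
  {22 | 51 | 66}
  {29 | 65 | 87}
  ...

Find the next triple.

First component: 13, 14, 17, 22, 29 → 38 (differences are 1, 3, 5, … (increasing by 2 each time)).
Second component: 27, 32, 40, 51, 65 → 82 (differences are 5, 8, 11, … (increasing by 3 each time)).
For the third component, always 3 × the first component: 39, 42, 51, 66, 87 → 114.
So the next triple is {38 | 82 | 114}.

{38 | 82 | 114}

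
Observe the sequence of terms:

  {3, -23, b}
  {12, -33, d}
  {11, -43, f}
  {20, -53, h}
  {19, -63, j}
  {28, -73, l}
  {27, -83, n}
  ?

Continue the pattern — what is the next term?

{36, -93, p}

First component: alternating steps +9, −1, +9, −1, …; 3, 12, 11, 20, 19, 28, 27 → 36.
Second component: −10 each step; -23, -33, -43, -53, -63, -73, -83 → -93.
Letter — letters move forward 2 places in the alphabet: b, d, f, h, j, l, n → p.
Putting it together: {36, -93, p}.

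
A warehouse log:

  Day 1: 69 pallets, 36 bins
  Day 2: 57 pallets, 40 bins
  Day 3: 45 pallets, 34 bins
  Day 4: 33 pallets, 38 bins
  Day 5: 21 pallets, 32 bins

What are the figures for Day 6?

9 pallets, 36 bins

Pallets: −12 each step, so 69, 57, 45, 33, 21 → 9.
Bins — alternating steps +4, −6, +4, −6, …: 36, 40, 34, 38, 32 → 36.
Combining the parts gives 9 pallets, 36 bins.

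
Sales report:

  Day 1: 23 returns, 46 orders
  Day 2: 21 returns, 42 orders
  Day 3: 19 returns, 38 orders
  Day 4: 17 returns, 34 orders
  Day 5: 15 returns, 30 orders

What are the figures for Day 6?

13 returns, 26 orders

For the returns, −2 each step: 23, 21, 19, 17, 15 → 13.
Orders goes 46, 42, 38, 34, 30 → 26 (always 2 × the returns).
So the next line is 13 returns, 26 orders.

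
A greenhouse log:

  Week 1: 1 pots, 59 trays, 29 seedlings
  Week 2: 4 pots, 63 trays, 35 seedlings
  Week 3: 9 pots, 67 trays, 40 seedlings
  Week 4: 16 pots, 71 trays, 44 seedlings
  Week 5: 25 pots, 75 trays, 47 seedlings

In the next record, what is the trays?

79

For the trays, +4 each step: 59, 63, 67, 71, 75 → 79.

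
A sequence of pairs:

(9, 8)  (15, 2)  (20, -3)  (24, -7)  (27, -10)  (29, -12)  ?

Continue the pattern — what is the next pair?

First entry: 9, 15, 20, 24, 27, 29 → 30 (differences are 6, 5, 4, … (decreasing by 1 each time)).
Second entry: together with the first entry always sums to 17, so 8, 2, -3, -7, -10, -12 → -13.
So the next pair is (30, -13).

(30, -13)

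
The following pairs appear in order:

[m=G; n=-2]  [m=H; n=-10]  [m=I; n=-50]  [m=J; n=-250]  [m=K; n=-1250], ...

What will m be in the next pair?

M: G, H, I, J, K → L (letters move forward 1 place in the alphabet).

L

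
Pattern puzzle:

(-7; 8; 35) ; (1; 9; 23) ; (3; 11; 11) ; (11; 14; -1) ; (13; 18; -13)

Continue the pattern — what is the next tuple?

(21; 23; -25)

For the first entry, alternating steps +8, +2, +8, +2, …: -7, 1, 3, 11, 13 → 21.
For the second entry, differences are 1, 2, 3, … (increasing by 1 each time): 8, 9, 11, 14, 18 → 23.
For the third entry, −12 each step: 35, 23, 11, -1, -13 → -25.
So the next tuple is (21; 23; -25).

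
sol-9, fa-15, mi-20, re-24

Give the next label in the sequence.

Note: runs backward through the solfège scale do→ti; sol, fa, mi, re → do.
For the second component, differences are 6, 5, 4, … (decreasing by 1 each time): 9, 15, 20, 24 → 27.
Putting it together: do-27.

do-27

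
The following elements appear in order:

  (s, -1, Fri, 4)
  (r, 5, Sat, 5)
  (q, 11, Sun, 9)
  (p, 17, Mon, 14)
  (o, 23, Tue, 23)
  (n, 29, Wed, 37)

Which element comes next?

(m, 35, Thu, 60)

Letter: s, r, q, p, o, n → m (letters move back 1 place in the alphabet).
Second entry: +6 each step, so -1, 5, 11, 17, 23, 29 → 35.
For the day, runs through the weekdays Mon→Sun: Fri, Sat, Sun, Mon, Tue, Wed → Thu.
Fourth entry goes 4, 5, 9, 14, 23, 37 → 60 (each term is the sum of the two before it).
Combining the parts gives (m, 35, Thu, 60).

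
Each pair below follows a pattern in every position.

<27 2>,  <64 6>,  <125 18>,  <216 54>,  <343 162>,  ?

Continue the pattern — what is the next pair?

<512 486>

First slot goes 27, 64, 125, 216, 343 → 512 (perfect cubes: 3³, 4³, 5³, …).
For the second slot, ×3 each step: 2, 6, 18, 54, 162 → 486.
So the next pair is <512 486>.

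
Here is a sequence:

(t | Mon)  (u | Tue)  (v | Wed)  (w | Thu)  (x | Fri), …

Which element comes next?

For the letter, letters move forward 1 place in the alphabet: t, u, v, w, x → y.
For the day, runs through the weekdays Mon→Sun: Mon, Tue, Wed, Thu, Fri → Sat.
Putting it together: (y | Sat).

(y | Sat)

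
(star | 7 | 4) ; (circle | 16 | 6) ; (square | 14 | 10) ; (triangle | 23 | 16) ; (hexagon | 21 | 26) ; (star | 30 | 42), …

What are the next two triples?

Shape: repeats star → circle → square → triangle → hexagon, so star, circle, square, triangle, hexagon, star → circle → square.
Second entry: 7, 16, 14, 23, 21, 30 → 28 → 37 (alternating steps +9, −2, +9, −2, …).
Third entry: each term is the sum of the two before it, so 4, 6, 10, 16, 26, 42 → 68 → 110.
So the next two triples are (circle | 28 | 68) and (square | 37 | 110).

(circle | 28 | 68), (square | 37 | 110)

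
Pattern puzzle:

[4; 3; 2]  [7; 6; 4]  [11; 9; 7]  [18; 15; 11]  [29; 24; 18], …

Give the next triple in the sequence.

[47; 39; 29]

First slot goes 4, 7, 11, 18, 29 → 47 (each term is the sum of the two before it).
Second slot: each term is the sum of the two before it; 3, 6, 9, 15, 24 → 39.
Third slot: 2, 4, 7, 11, 18 → 29 (always the previous value of the first slot).
So the next triple is [47; 39; 29].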